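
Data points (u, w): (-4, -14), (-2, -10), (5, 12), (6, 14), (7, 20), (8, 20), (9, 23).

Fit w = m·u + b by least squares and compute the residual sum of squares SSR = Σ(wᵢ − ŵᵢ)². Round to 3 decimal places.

Forming XᵀX = [[275, 29]; [29, 7]] and Xᵀw = [727, 65]ᵀ gives XᵀX·[m, b]ᵀ = Xᵀw.
Eliminating b: 7·(row 1) − 29·(row 2) gives 1084·m = 7·727 − 29·65 = 3204, so m = 801/271.
Then b = (65 − 29·(801/271))/7 = -802/271.
Residuals: 212/271, -306/271, 49/271, -210/271, 615/271, -186/271, -174/271; SSR = 2318/271.

SSR = 8.554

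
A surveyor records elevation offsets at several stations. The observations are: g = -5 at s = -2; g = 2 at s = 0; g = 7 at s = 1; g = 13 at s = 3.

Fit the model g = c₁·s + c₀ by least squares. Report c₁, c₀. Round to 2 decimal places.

Entries of MᵀM: Σs·s = 14, Σs = 2, Σ1 = 4.
Moment sums: Σs·g = 56, Σg = 17.
Normal equations: [[14, 2]; [2, 4]]·[c₁, c₀]ᵀ = [56, 17]ᵀ.
Determinant 14·4 − 2² = 52.
c₁ = (56·4 − 2·17)/52 = 95/26; c₀ = (14·17 − 2·56)/52 = 63/26.

c₁ = 3.65, c₀ = 2.42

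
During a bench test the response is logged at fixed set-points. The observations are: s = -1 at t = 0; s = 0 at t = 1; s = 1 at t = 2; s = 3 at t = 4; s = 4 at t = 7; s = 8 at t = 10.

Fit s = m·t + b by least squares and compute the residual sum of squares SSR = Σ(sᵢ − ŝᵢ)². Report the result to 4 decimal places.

Entries of MᵀM: Σt·t = 170, Σt = 24, Σ1 = 6.
Moment sums: Σt·s = 122, Σs = 15.
Eliminating b: 6·(row 1) − 24·(row 2) gives 444·m = 6·122 − 24·15 = 372, so m = 31/37.
Then b = (15 − 24·(31/37))/6 = -63/74.
Residuals: -11/74, 1/74, 13/74, 1/2, -75/74, 35/74; SSR = 115/74.

SSR = 1.5541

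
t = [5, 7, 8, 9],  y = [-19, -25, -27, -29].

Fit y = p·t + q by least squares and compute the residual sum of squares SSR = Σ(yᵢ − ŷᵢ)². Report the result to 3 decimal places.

SSR = 0.686

The normal equations are: 219·p + 29·q = -747;  29·p + 4·q = -100.
Eliminating q: 4·(row 1) − 29·(row 2) gives 35·p = 4·(-747) − 29·(-100) = -88, so p = -88/35.
Then q = ((-100) − 29·(-88/35))/4 = -237/35.
Residuals: 12/35, -22/35, -4/35, 2/5; SSR = 24/35.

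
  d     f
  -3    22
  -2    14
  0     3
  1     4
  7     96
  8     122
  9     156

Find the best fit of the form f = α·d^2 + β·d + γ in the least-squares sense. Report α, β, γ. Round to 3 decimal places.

α = 1.953, β = -0.635, γ = 3.357

Sums needed: Σd^2·d^2 = 13156, Σd^2·d = 1550, Σd^2 = 208, Σd·d = 208, Σd = 20, Σ1 = 7.
For Xᵀf: Σd^2·f = 25406, Σd·f = 2962, Σf = 417.
Normal equations: [[13156, 1550, 208]; [1550, 208, 20]; [208, 20, 7]]·[α, β, γ]ᵀ = [25406, 2962, 417]ᵀ.
Inverting the 3×3 Gram matrix, [α, β, γ]ᵀ = [158239/81027, -51487/81027, 272041/81027]ᵀ.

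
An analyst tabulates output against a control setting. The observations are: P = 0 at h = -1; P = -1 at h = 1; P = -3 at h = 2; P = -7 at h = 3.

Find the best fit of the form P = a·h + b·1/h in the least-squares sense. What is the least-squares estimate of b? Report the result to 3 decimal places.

From the data, Σh·h = 15, Σh·1/h = 4, Σ1/h·1/h = 85/36.
Right-hand side: Σh·P = -28, Σ1/h·P = -29/6.
Normal equations: [[15, 4]; [4, 85/36]]·[a, b]ᵀ = [-28, -29/6]ᵀ.
det = 15·(85/36) − 4² = 233/12.
a = ((-28)·(85/36) − 4·(-29/6))/(233/12) = -1684/699; b = (15·(-29/6) − 4·(-28))/(233/12) = 474/233.

b = 2.034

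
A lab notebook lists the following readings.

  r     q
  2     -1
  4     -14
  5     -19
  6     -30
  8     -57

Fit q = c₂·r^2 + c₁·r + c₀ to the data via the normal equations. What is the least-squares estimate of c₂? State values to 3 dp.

c₂ = -0.976

Compute the Gram sums: Σr^2·r^2 = 6289, Σr^2·r = 925, Σr^2 = 145, Σr·r = 145, Σr = 25, Σ1 = 5.
Moment sums: Σr^2·q = -5431, Σr·q = -789, Σq = -121.
Solving the 3×3 system (Gaussian elimination) gives c₂ = -41/42, c₁ = 59/105, c₀ = 13/10.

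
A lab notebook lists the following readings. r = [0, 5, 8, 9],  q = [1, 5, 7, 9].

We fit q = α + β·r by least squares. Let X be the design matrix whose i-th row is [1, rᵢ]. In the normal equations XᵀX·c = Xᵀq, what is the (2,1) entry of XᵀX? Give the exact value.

22

Row 2 ↔ basis r, column 1 ↔ basis 1, so (XᵀX)_{2,1} = Σᵢ r = (0)·(1) + (5)·(1) + (8)·(1) + (9)·(1) = 22.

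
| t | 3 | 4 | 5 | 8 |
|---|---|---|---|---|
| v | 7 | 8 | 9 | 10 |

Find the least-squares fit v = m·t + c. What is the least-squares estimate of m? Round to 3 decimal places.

m = 0.571

AᵀA·[m, c]ᵀ = Aᵀv reads: 114·m + 20·c = 178;  20·m + 4·c = 34.
Determinant 114·4 − 20² = 56.
m = (178·4 − 20·34)/56 = 4/7; c = (114·34 − 20·178)/56 = 79/14.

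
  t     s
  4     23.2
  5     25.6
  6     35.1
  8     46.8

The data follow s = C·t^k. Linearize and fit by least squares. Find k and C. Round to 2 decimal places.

Linearized form: ln s = k·ln t + ln C. From the 4 transformed points,
AᵀA = [[12.0466, 6.8669]; [6.8669, 4]], rhs = [23.9502, 13.7908]ᵀ  (here Σln t = 6.8669, Σ(ln t)² = 12.0466, Σln s = 13.7908, Σln t·ln s = 23.9502).
Δ = 12.0466·4 − (6.8669)² = 1.0316; k = (23.9502·4 − 6.8669·13.7908)/1.0316 = 1.06645, ln C = (12.0466·13.7908 − 6.8669·23.9502)/1.0316 = 1.61689, so C = exp(1.61689) = 5.03741.

k = 1.07, C = 5.04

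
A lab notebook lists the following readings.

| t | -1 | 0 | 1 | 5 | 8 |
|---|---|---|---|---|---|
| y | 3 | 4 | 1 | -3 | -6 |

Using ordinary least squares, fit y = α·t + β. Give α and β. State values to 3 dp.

α = -1.091, β = 2.636

Forming XᵀX = [[91, 13]; [13, 5]] and Xᵀy = [-65, -1]ᵀ gives XᵀX·[α, β]ᵀ = Xᵀy.
Eliminating β: 5·(row 1) − 13·(row 2) gives 286·α = 5·(-65) − 13·(-1) = -312, so α = -12/11.
Then β = ((-1) − 13·(-12/11))/5 = 29/11.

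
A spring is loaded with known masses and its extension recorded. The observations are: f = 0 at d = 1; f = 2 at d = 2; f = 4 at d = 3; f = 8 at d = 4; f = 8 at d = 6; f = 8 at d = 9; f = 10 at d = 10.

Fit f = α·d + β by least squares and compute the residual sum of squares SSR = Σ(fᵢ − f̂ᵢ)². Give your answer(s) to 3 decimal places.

Forming MᵀM = [[247, 35]; [35, 7]] and Mᵀf = [268, 40]ᵀ gives MᵀM·[α, β]ᵀ = Mᵀf.
Δ = 247·7 − 35² = 504.
α = (268·7 − 35·40)/504 = 17/18; β = (247·40 − 35·268)/504 = 125/126.
Residuals: -122/63, -37/42, 11/63, 407/126, 169/126, -94/63, -55/126; SSR = 1210/63.

SSR = 19.206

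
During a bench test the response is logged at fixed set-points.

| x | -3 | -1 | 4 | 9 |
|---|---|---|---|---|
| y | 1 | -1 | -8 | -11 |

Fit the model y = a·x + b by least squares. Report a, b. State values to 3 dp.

Normal-equation sums: Σx·x = 107, Σx = 9, Σ1 = 4.
Moment sums: Σx·y = -133, Σy = -19.
Normal equations: [[107, 9]; [9, 4]]·[a, b]ᵀ = [-133, -19]ᵀ.
det = 107·4 − 9² = 347.
a = ((-133)·4 − 9·(-19))/347 = -361/347; b = (107·(-19) − 9·(-133))/347 = -836/347.

a = -1.040, b = -2.409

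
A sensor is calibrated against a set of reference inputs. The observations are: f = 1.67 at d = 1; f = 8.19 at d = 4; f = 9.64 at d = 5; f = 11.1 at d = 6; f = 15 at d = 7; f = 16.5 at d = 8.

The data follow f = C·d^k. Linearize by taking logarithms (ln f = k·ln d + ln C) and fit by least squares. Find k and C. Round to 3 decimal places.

With ln fᵢ as the transformed response and ln dᵢ as the regressor:
Over the data: Σln d = 8.8128, Σ(ln d)² = 15.8331, Σln f = 12.8000, Σln d·ln f = 21.9738.
Normal system: [[15.8331, 8.8128]; [8.8128, 6]]·[k, ln C]ᵀ = [21.9738, 12.8000]ᵀ.
Solving (det = 17.3327): k = 1.09841, ln C = 0.51998, so C = exp(0.51998) = 1.68199.

k = 1.098, C = 1.682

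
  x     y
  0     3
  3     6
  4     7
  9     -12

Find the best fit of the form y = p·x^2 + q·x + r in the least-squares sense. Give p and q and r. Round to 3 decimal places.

Sums needed: Σx^2·x^2 = 6898, Σx^2·x = 820, Σx^2 = 106, Σx·x = 106, Σx = 16, Σ1 = 4.
Moment sums: Σx^2·y = -806, Σx·y = -62, Σy = 4.
So AᵀA·[p, q, r]ᵀ = Aᵀy: [[6898, 820, 106]; [820, 106, 16]; [106, 16, 4]]·[p, q, r]ᵀ = [-806, -62, 4]ᵀ.
Solving the 3×3 system (Gaussian elimination) gives p = -412/829, q = 2345/829, r = 2367/829.

p = -0.497, q = 2.829, r = 2.855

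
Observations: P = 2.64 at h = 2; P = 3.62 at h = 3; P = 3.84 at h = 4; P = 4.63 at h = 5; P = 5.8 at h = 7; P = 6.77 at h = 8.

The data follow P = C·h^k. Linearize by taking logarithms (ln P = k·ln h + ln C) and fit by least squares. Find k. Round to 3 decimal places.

k = 0.646

Let Y = ln P. Fitting Y = k·ln h + ln C by least squares:
Over the data: Σln h = 8.8128, Σ(ln h)² = 14.3101, Σln P = 8.8056, Σln h·ln P = 13.8156.
Normal system: [[14.3101, 8.8128]; [8.8128, 6]]·[k, ln C]ᵀ = [13.8156, 8.8056]ᵀ.
Slope k = (n·Σln h·ln P − Σln h·Σln P)/(n·Σ(ln h)² − (Σln h)²) = (6·13.8156 − 8.8128·8.8056)/8.1947 = 0.64563; ln C = (Σln P − k·Σln h)/n = 0.51931.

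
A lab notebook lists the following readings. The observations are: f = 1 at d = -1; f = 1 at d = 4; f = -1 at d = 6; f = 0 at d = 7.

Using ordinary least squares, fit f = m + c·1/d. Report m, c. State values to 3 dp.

m = 0.166, c = -0.759

Sums needed: Σ1 = 4, Σ1/d = -37/84, Σ1/d·1/d = 7837/7056.
Right-hand side: Σf = 1, Σ1/d·f = -11/12.
Normal equations: [[4, -37/84]; [-37/84, 7837/7056]]·[m, c]ᵀ = [1, -11/12]ᵀ.
Determinant 4·(7837/7056) − (-37/84)² = 3331/784.
m = (1·(7837/7056) − (-37/84)·(-11/12))/(3331/784) = 4988/29979; c = (4·(-11/12) − (-37/84)·1)/(3331/784) = -7588/9993.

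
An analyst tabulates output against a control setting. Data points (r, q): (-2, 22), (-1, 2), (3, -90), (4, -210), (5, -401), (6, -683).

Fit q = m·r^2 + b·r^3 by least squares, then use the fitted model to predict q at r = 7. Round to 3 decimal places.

q̂ = -1077.734

From the data, Σr^2·r^2 = 2275, Σr^2·r^3 = 12135, Σr^3·r^3 = 67171.
Moment sums: Σr^2·q = -38693, Σr^3·q = -213701.
Normal equations: [[2275, 12135]; [12135, 67171]]·[m, b]ᵀ = [-38693, -213701]ᵀ.
det = 2275·67171 − 12135² = 5555800.
m = ((-38693)·67171 − 12135·(-213701))/5555800 = -1446467/1388950; b = (2275·(-213701) − 12135·(-38693))/5555800 = -831511/277790.
At r = 7: q̂ = (-1446467/1388950)·(49) + (-831511/277790)·(343) = -748459124/694475.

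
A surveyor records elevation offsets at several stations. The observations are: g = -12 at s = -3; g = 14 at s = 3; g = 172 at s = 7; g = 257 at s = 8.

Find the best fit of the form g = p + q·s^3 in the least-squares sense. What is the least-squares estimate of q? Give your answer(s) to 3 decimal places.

q = 0.500

Compute the Gram sums: Σ1 = 4, Σs^3 = 855, Σs^3·s^3 = 381251.
For Xᵀg: Σg = 431, Σs^3·g = 191282.
det = 4·381251 − 855² = 793979.
p = (431·381251 − 855·191282)/793979 = 773071/793979; q = (4·191282 − 855·431)/793979 = 396623/793979.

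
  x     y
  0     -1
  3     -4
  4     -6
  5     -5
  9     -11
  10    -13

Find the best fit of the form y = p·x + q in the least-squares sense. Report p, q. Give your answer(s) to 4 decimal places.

p = -1.1765, q = -0.5882

Forming AᵀA = [[231, 31]; [31, 6]] and Aᵀy = [-290, -40]ᵀ gives AᵀA·[p, q]ᵀ = Aᵀy.
Determinant 231·6 − 31² = 425.
p = ((-290)·6 − 31·(-40))/425 = -20/17; q = (231·(-40) − 31·(-290))/425 = -10/17.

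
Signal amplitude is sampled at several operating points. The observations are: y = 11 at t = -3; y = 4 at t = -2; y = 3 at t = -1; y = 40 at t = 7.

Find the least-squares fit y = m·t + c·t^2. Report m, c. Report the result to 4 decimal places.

Entries of AᵀA: Σt·t = 63, Σt·t^2 = 307, Σt^2·t^2 = 2499.
And Σt·y = 236, Σt^2·y = 2078.
Δ = 63·2499 − 307² = 63188.
m = (236·2499 − 307·2078)/63188 = -24091/31594; c = (63·2078 − 307·236)/63188 = 29231/31594.

m = -0.7625, c = 0.9252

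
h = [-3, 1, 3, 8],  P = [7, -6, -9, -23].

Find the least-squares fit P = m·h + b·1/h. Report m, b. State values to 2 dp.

Entries of MᵀM: Σh·h = 83, Σh·1/h = 4, Σ1/h·1/h = 713/576.
For MᵀP: Σh·P = -238, Σ1/h·P = -341/24.
Normal equations: [[83, 4]; [4, 713/576]]·[m, b]ᵀ = [-238, -341/24]ᵀ.
Determinant 83·(713/576) − 4² = 49963/576.
m = ((-238)·(713/576) − 4·(-341/24))/(49963/576) = -136958/49963; b = (83·(-341/24) − 4·(-238))/(49963/576) = -130920/49963.

m = -2.74, b = -2.62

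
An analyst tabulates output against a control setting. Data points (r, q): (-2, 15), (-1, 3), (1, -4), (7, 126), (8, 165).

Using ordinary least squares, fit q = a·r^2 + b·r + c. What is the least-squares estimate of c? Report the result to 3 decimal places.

Entries of MᵀM: Σr^2·r^2 = 6515, Σr^2·r = 847, Σr^2 = 119, Σr·r = 119, Σr = 13, Σ1 = 5.
For Mᵀq: Σr^2·q = 16793, Σr·q = 2165, Σq = 305.
Solving the 3×3 system (Gaussian elimination) gives a = 31129/10317, b = -10094/3439, c = -32800/10317.

c = -3.179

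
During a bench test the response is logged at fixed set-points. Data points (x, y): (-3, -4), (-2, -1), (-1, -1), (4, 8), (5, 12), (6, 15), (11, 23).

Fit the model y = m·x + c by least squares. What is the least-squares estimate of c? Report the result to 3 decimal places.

Compute the Gram sums: Σx·x = 212, Σx = 20, Σ1 = 7.
Right-hand side: Σx·y = 450, Σy = 52.
So MᵀM·[m, c]ᵀ = Mᵀy: [[212, 20]; [20, 7]]·[m, c]ᵀ = [450, 52]ᵀ.
Determinant 212·7 − 20² = 1084.
m = (450·7 − 20·52)/1084 = 1055/542; c = (212·52 − 20·450)/1084 = 506/271.

c = 1.867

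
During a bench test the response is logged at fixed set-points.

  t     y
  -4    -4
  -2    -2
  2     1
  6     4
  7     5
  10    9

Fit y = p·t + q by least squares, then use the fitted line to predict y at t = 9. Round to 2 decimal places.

ŷ = 7.26

Sums needed: Σt·t = 209, Σt = 19, Σ1 = 6.
Right-hand side: Σt·y = 171, Σy = 13.
Determinant 209·6 − 19² = 893.
p = (171·6 − 19·13)/893 = 41/47; q = (209·13 − 19·171)/893 = -28/47.
At t = 9: ŷ = (41/47)·(9) + (-28/47)·(1) = 341/47.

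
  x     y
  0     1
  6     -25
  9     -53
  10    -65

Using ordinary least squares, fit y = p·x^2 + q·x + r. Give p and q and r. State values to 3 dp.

Sums needed: Σx^2·x^2 = 17857, Σx^2·x = 1945, Σx^2 = 217, Σx·x = 217, Σx = 25, Σ1 = 4.
Right-hand side: Σx^2·y = -11693, Σx·y = -1277, Σy = -142.
So AᵀA·[p, q, r]ᵀ = Aᵀy: [[17857, 1945, 217]; [1945, 217, 25]; [217, 25, 4]]·[p, q, r]ᵀ = [-11693, -1277, -142]ᵀ.
Row-reducing yields p = -2174/3837, q = -3532/3837, r = 1267/1279.

p = -0.567, q = -0.921, r = 0.991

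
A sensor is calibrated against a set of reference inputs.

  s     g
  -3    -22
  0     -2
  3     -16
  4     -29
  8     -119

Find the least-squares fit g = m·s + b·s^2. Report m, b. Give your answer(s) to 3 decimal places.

Compute the Gram sums: Σs·s = 98, Σs·s^2 = 576, Σs^2·s^2 = 4514.
And Σs·g = -1050, Σs^2·g = -8422.
Eliminating b: 4514·(row 1) − 576·(row 2) gives 110596·m = 4514·(-1050) − 576·(-8422) = 111372, so m = 27843/27649.
Then b = ((-8422) − 576·(27843/27649))/4514 = -55139/27649.

m = 1.007, b = -1.994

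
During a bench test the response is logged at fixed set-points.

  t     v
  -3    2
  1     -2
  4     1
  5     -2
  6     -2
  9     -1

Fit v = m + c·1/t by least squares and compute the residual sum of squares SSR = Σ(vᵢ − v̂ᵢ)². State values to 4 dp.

From the data, Σ1 = 6, Σ1/t = 251/180, Σ1/t·1/t = 40621/32400.
Right-hand side: Σv = -4, Σ1/t·v = -587/180.
Normal equations: [[6, 251/180]; [251/180, 40621/32400]]·[m, c]ᵀ = [-4, -587/180]ᵀ.
Eliminating c: (40621/32400)·(row 1) − (251/180)·(row 2) gives (7229/1296)·m = (40621/32400)·(-4) − (251/180)·(-587/180) = -187/400, so m = -15147/180725.
Then c = ((-587/180) − (251/180)·(-15147/180725))/(40621/32400) = -90648/36145.
Residuals: 225517/180725, 106937/180725, 309182/180725, -51131/36145, -270763/180725, -115218/180725; SSR = 1714396/180725.

SSR = 9.4862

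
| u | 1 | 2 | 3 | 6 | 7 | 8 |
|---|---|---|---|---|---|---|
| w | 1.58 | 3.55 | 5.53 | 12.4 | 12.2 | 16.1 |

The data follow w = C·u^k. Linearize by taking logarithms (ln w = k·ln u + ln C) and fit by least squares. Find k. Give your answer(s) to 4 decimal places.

k = 1.0924

With ln wᵢ as the transformed response and ln uᵢ as the regressor:
Σln u = 7.6089, Σ(ln u)² = 13.0084, Σln w = 11.2325, Σln u·ln w = 17.9141.
Equations: 13.0084·k + 7.6089·ln C = 17.9141;  7.6089·k + 6·ln C = 11.2325.
Δ = 13.0084·6 − (7.6089)² = 20.1558; k = (17.9141·6 − 7.6089·11.2325)/20.1558 = 1.09238, ln C = (13.0084·11.2325 − 7.6089·17.9141)/20.1558 = 0.48679.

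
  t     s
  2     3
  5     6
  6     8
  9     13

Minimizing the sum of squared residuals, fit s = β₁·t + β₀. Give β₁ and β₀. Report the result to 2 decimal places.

MᵀM·[β₁, β₀]ᵀ = Mᵀs reads: 146·β₁ + 22·β₀ = 201;  22·β₁ + 4·β₀ = 30.
(Σt·t = 146, Σt = 22, Σ1 = 4, Σt·s = 201, Σs = 30.)
det = 146·4 − 22² = 100.
β₁ = (201·4 − 22·30)/100 = 36/25; β₀ = (146·30 − 22·201)/100 = -21/50.

β₁ = 1.44, β₀ = -0.42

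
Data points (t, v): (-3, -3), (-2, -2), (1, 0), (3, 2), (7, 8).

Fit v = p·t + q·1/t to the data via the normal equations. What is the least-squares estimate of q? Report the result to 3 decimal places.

q = -1.221

The normal equations are: 72·p + 5·q = 75;  5·p + (2633/1764)·q = 80/21.
Determinant 72·(2633/1764) − 5² = 4041/49.
p = (75·(2633/1764) − 5·(80/21))/(4041/49) = 54625/48492; q = (72·(80/21) − 5·75)/(4041/49) = -1645/1347.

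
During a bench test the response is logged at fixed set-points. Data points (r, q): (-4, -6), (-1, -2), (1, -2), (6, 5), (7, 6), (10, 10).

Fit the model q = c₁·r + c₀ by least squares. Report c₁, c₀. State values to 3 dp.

c₁ = 1.128, c₀ = -1.740

Forming MᵀM = [[203, 19]; [19, 6]] and Mᵀq = [196, 11]ᵀ gives MᵀM·[c₁, c₀]ᵀ = Mᵀq.
det = 203·6 − 19² = 857.
c₁ = (196·6 − 19·11)/857 = 967/857; c₀ = (203·11 − 19·196)/857 = -1491/857.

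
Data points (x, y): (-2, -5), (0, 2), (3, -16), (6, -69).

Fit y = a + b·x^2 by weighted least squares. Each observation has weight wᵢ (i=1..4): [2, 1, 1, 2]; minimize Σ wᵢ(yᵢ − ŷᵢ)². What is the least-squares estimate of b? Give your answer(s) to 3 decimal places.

Setting ∂/∂a … = 0 gives: 6·a + 89·b = -162;  89·a + 2705·b = -5152.
(Σwᵢ·1 = 6, Σwᵢ·x^2 = 89, Σwᵢ·x^2·x^2 = 2705, Σwᵢ·y = -162, Σwᵢ·x^2·y = -5152.)
Determinant 6·2705 − 89² = 8309.
a = ((-162)·2705 − 89·(-5152))/8309 = 20318/8309; b = (6·(-5152) − 89·(-162))/8309 = -16494/8309.

b = -1.985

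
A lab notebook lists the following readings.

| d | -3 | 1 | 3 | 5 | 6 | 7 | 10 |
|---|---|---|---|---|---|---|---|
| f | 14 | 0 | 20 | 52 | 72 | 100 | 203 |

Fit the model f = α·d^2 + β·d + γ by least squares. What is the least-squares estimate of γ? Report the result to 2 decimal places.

MᵀM·[α, β, γ]ᵀ = Mᵀf reads: 14485·α + 1685·β + 229·γ = 29398;  1685·α + 229·β + 29·γ = 3440;  229·α + 29·β + 7·γ = 461.
(Σd^2·d^2 = 14485, Σd^2·d = 1685, Σd^2 = 229, Σd·d = 229, Σd = 29, Σ1 = 7, Σd^2·f = 29398, Σd·f = 3440, Σf = 461.)
Inverting the 3×3 Gram matrix, [α, β, γ]ᵀ = [251915/127848, 31063/42616, -25948/15981]ᵀ.

γ = -1.62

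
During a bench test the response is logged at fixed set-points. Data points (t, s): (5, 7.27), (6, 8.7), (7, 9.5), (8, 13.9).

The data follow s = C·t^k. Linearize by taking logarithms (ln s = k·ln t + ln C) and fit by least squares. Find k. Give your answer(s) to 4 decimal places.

k = 1.2742

Linearized form: ln s = k·ln t + ln C. From the 4 transformed points,
Σln t = 7.4265, Σ(ln t)² = 13.9113, Σln s = 9.0303, Σln t·ln s = 16.9226.
Normal system: [[13.9113, 7.4265]; [7.4265, 4]]·[k, ln C]ᵀ = [16.9226, 9.0303]ᵀ.
Slope k = (n·Σln t·ln s − Σln t·Σln s)/(n·Σ(ln t)² − (Σln t)²) = (4·16.9226 − 7.4265·9.0303)/0.4917 = 1.27425; ln C = (Σln s − k·Σln t)/n = -0.10825.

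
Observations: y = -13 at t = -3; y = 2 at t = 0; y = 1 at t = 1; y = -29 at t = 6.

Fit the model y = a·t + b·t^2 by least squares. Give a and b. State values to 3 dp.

a = 1.310, b = -1.022

Entries of MᵀM: Σt·t = 46, Σt·t^2 = 190, Σt^2·t^2 = 1378.
Right-hand side: Σt·y = -134, Σt^2·y = -1160.
Normal equations: [[46, 190]; [190, 1378]]·[a, b]ᵀ = [-134, -1160]ᵀ.
Determinant 46·1378 − 190² = 27288.
a = ((-134)·1378 − 190·(-1160))/27288 = 993/758; b = (46·(-1160) − 190·(-134))/27288 = -775/758.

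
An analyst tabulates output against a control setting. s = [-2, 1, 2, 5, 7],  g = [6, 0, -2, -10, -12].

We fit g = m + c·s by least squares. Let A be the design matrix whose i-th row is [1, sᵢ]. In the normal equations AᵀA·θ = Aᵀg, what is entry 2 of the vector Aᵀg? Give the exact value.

-150

Entry 2 ↔ basis s, so (Aᵀg)_{2} = Σᵢ (s)·gᵢ = (-2)·(6) + (1)·(0) + (2)·(-2) + (5)·(-10) + (7)·(-12) = -150.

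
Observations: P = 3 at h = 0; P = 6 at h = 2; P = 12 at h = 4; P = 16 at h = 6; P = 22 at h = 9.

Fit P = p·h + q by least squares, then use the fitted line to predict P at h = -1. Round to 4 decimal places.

P̂ = 0.4836

Normal-equation sums: Σh·h = 137, Σh = 21, Σ1 = 5.
And Σh·P = 354, ΣP = 59.
det = 137·5 − 21² = 244.
p = (354·5 − 21·59)/244 = 531/244; q = (137·59 − 21·354)/244 = 649/244.
At h = -1: P̂ = (531/244)·(-1) + (649/244)·(1) = 59/122.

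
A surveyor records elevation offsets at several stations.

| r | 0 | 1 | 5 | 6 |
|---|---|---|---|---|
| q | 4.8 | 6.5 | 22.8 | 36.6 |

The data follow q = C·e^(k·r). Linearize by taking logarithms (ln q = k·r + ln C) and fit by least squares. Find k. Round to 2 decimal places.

k = 0.33

Taking logs, ln q = k·r + ln C, so regress ln q on r.
Σr = 12.0000, Σ(r)² = 62.0000, Σln q = 10.1672, Σr·ln q = 39.1059.
Equations: 62.0000·k + 12.0000·ln C = 39.1059;  12.0000·k + 4·ln C = 10.1672.
Solving (det = 104.0000): k = 0.33093, ln C = 1.54901.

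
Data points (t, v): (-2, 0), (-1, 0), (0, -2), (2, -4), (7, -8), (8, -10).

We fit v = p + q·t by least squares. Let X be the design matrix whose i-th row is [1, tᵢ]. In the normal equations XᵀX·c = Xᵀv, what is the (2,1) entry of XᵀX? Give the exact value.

14

Row 2 ↔ basis t, column 1 ↔ basis 1, so (XᵀX)_{2,1} = Σᵢ t = (-2)·(1) + (-1)·(1) + (0)·(1) + (2)·(1) + (7)·(1) + (8)·(1) = 14.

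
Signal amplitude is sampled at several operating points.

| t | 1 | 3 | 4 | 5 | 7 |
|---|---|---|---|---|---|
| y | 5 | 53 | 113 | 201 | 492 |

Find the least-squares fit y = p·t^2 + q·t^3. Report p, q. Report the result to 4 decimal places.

With design matrix X, XᵀX = [[3364, 21200]; [21200, 138100]] and Xᵀy = [31423, 202549]ᵀ.
Δ = 3364·138100 − 21200² = 15128400.
p = (31423·138100 − 21200·202549)/15128400 = 454775/151284; q = (3364·202549 − 21200·31423)/15128400 = 3801809/3782100.

p = 3.0061, q = 1.0052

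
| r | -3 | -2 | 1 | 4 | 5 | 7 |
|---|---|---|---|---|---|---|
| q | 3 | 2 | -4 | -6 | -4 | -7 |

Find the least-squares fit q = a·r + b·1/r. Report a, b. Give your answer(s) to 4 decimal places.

a = -0.9079, b = -2.5960

Sums needed: Σr·r = 104, Σr·1/r = 6, Σ1/r·1/r = 261781/176400.
For Aᵀq: Σr·q = -110, Σ1/r·q = -93/10.
So AᵀA·[a, b]ᵀ = Aᵀq: [[104, 6]; [6, 261781/176400]]·[a, b]ᵀ = [-110, -93/10]ᵀ.
Δ = 104·(261781/176400) − 6² = 2609353/22050.
a = ((-110)·(261781/176400) − 6·(-93/10))/(2609353/22050) = -9476395/10437412; b = (104·(-93/10) − 6·(-110))/(2609353/22050) = -6773760/2609353.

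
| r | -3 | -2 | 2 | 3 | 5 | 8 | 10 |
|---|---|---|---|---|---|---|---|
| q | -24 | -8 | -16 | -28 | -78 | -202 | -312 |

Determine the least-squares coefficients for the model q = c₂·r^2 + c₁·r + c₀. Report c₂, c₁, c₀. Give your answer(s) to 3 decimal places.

c₂ = -3.035, c₁ = -0.968, c₀ = 0.966

Normal-equation sums: Σr^2·r^2 = 14915, Σr^2·r = 1637, Σr^2 = 215, Σr·r = 215, Σr = 23, Σ1 = 7.
Right-hand side: Σr^2·q = -46642, Σr·q = -5154, Σq = -668.
Normal equations: [[14915, 1637, 215]; [1637, 215, 23]; [215, 23, 7]]·[c₂, c₁, c₀]ᵀ = [-46642, -5154, -668]ᵀ.
Solving the 3×3 system (Gaussian elimination) gives c₂ = -1555501/512553, c₁ = -496403/512553, c₀ = 164980/170851.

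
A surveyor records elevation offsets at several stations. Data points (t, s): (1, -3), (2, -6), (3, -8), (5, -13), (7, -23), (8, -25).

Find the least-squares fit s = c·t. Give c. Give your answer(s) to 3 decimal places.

c = -3.059

Compute the Gram sums: Σt·t = 152.
Moment sums: Σt·s = -465.
AᵀA·[c]ᵀ = Aᵀs becomes [[152]]·[c]ᵀ = [-465]ᵀ.
Hence c = -465 / 152 ≈ -3.05921.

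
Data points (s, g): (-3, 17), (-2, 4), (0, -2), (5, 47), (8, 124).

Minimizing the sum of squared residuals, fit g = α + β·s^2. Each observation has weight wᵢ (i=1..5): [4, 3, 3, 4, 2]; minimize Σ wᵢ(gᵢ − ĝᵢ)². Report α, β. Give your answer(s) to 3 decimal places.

α = -2.156, β = 1.973

Compute the Gram sums: Σwᵢ·1 = 16, Σwᵢ·s^2 = 276, Σwᵢ·s^2·s^2 = 11064.
For MᵀWg: Σwᵢ·g = 510, Σwᵢ·s^2·g = 21232.
So MᵀWM·[α, β]ᵀ = MᵀWg: [[16, 276]; [276, 11064]]·[α, β]ᵀ = [510, 21232]ᵀ.
Eliminating β: 11064·(row 1) − 276·(row 2) gives 100848·α = 11064·510 − 276·21232 = -217392, so α = -4529/2101.
Then β = (21232 − 276·(-4529/2101))/11064 = 24869/12606.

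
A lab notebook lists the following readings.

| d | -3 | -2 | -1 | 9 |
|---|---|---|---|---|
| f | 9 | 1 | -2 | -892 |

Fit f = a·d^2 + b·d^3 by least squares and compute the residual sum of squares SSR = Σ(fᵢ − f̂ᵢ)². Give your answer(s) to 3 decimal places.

With design matrix X, XᵀX = [[6659, 58773]; [58773, 532235]] and Xᵀf = [-72169, -650517]ᵀ.
det = 6659·532235 − 58773² = 89887336.
a = ((-72169)·532235 − 58773·(-650517))/89887336 = -8092367/4085788; b = (6659·(-650517) − 58773·(-72169))/89887336 = -45102033/44943668.
Residuals: -865539/3210262, 10047888/11235917, -11493333/11235917, -35401/22471834; SSR = 43117843/22471834.

SSR = 1.919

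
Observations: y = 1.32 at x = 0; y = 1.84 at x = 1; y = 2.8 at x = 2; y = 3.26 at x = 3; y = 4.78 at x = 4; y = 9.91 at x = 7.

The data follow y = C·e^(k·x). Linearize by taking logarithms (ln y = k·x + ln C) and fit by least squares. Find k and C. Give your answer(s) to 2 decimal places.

Linearized form: ln y = k·x + ln C. From the 6 transformed points,
AᵀA = [[79.0000, 17.0000]; [17.0000, 6]], rhs = [28.5268, 6.9567]ᵀ  (here Σx = 17.0000, Σ(x)² = 79.0000, Σln y = 6.9567, Σx·ln y = 28.5268).
Δ = 79.0000·6 − (17.0000)² = 185.0000; k = (28.5268·6 − 17.0000·6.9567)/185.0000 = 0.28593, ln C = (79.0000·6.9567 − 17.0000·28.5268)/185.0000 = 0.34933, so C = exp(0.34933) = 1.41812.

k = 0.29, C = 1.42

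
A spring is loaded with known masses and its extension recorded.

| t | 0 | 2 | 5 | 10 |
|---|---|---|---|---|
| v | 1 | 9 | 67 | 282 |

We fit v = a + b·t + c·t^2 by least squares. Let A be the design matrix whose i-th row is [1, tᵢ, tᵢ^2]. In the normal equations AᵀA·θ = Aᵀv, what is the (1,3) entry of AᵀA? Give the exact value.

129

Row 1 ↔ basis 1, column 3 ↔ basis t^2, so (AᵀA)_{1,3} = Σᵢ t^2 = (1)·(0) + (1)·(4) + (1)·(25) + (1)·(100) = 129.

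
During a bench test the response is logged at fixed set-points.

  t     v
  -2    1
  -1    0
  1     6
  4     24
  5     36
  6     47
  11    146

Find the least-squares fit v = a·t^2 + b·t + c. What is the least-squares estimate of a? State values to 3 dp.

The normal equations are: 16836·a + 1728·b + 204·c = 20652;  1728·a + 204·b + 24·c = 2168;  204·a + 24·b + 7·c = 260.
Row-reducing yields a = 13531/13009, b = 66286/39027, c = 13104/13009.

a = 1.040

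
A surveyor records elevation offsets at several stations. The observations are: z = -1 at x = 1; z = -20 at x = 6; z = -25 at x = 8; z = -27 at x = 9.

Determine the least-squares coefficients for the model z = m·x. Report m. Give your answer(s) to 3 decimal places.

The normal system MᵀM·[m]ᵀ = Mᵀz is [[182]]·[m]ᵀ = [-564]ᵀ.
m = (-564)/182 = -3.0989.

m = -3.099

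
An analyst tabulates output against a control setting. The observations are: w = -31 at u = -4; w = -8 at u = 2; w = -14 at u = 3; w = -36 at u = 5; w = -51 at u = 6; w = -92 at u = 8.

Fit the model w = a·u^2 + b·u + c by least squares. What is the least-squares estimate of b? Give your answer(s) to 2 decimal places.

From the data, Σu^2·u^2 = 6370, Σu^2·u = 824, Σu^2 = 154, Σu·u = 154, Σu = 20, Σ1 = 6.
Right-hand side: Σu^2·w = -9278, Σu·w = -1156, Σw = -232.
Normal equations: [[6370, 824, 154]; [824, 154, 20]; [154, 20, 6]]·[a, b, c]ᵀ = [-9278, -1156, -232]ᵀ.
Inverting the 3×3 Gram matrix, [a, b, c]ᵀ = [-42839/28650, 13427/14325, -32593/9550]ᵀ.

b = 0.94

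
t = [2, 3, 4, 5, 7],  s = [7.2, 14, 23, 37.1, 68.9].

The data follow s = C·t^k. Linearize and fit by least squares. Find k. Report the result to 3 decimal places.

With ln sᵢ as the transformed response and ln tᵢ as the regressor:
XᵀX = [[9.9861, 6.7334]; [6.7334, 5]], rhs = [22.6666, 15.5949]ᵀ  (here Σln t = 6.7334, Σ(ln t)² = 9.9861, Σln s = 15.5949, Σln t·ln s = 22.6666).
Solving (det = 4.5917): k = 1.81335, ln C = 0.67698.

k = 1.813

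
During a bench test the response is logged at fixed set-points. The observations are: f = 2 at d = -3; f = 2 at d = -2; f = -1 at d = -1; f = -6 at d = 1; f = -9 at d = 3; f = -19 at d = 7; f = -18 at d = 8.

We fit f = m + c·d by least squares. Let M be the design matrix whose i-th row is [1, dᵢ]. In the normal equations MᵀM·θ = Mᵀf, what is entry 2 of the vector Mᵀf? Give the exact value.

Entry 2 ↔ basis d, so (Mᵀf)_{2} = Σᵢ (d)·fᵢ = (-3)·(2) + (-2)·(2) + (-1)·(-1) + (1)·(-6) + (3)·(-9) + (7)·(-19) + (8)·(-18) = -319.

-319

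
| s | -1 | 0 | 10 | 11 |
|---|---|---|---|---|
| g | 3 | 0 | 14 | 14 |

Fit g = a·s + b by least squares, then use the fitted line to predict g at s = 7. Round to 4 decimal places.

MᵀM·[a, b]ᵀ = Mᵀg reads: 222·a + 20·b = 291;  20·a + 4·b = 31.
(Σs·s = 222, Σs = 20, Σ1 = 4, Σs·g = 291, Σg = 31.)
Determinant 222·4 − 20² = 488.
a = (291·4 − 20·31)/488 = 68/61; b = (222·31 − 20·291)/488 = 531/244.
At s = 7: ĝ = (68/61)·(7) + (531/244)·(1) = 2435/244.

ĝ = 9.9795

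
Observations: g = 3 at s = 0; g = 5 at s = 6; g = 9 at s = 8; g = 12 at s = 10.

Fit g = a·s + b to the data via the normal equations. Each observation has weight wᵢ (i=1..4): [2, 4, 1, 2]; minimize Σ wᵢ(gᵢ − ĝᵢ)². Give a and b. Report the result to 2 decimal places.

Setting ∂/∂a … = 0 gives: 408·a + 52·b = 432;  52·a + 9·b = 59.
Δ = 408·9 − 52² = 968.
a = (432·9 − 52·59)/968 = 205/242; b = (408·59 − 52·432)/968 = 201/121.

a = 0.85, b = 1.66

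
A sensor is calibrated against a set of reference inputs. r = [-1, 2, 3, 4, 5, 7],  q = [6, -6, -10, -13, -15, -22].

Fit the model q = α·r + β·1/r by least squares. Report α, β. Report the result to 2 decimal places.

α = -3.02, β = -2.41

The normal system AᵀA·[α, β]ᵀ = Aᵀq is [[104, 6]; [6, 261781/176400]]·[α, β]ᵀ = [-329, -1825/84]ᵀ.
Determinant 104·(261781/176400) − 6² = 2609353/22050.
α = ((-329)·(261781/176400) − 6·(-1825/84))/(2609353/22050) = -63130949/20874824; β = (104·(-1825/84) − 6·(-329))/(2609353/22050) = -6295800/2609353.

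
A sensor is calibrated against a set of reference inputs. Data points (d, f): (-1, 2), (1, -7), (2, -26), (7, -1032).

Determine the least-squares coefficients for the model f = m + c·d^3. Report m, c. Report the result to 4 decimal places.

Normal-equation sums: Σ1 = 4, Σd^3 = 351, Σd^3·d^3 = 117715.
And Σf = -1063, Σd^3·f = -354193.
So XᵀX·[m, c]ᵀ = Xᵀf: [[4, 351]; [351, 117715]]·[m, c]ᵀ = [-1063, -354193]ᵀ.
Eliminating c: 117715·(row 1) − 351·(row 2) gives 347659·m = 117715·(-1063) − 351·(-354193) = -809302, so m = -62254/26743.
Then c = ((-354193) − 351·(-62254/26743))/117715 = -1043659/347659.

m = -2.3279, c = -3.0020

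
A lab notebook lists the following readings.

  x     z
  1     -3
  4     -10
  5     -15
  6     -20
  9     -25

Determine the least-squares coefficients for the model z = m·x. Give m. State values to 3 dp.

m = -2.912

From the data, Σx·x = 159.
Moment sums: Σx·z = -463.
Hence m = -463 / 159 ≈ -2.91195.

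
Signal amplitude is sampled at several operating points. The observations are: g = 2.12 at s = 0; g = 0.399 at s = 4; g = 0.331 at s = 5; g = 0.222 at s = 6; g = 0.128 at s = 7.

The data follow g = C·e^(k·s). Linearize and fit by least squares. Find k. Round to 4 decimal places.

Taking logs, ln g = k·s + ln C, so regress ln g on s.
Σs = 22.0000, Σ(s)² = 126.0000, Σln g = -4.8338, Σs·ln g = -32.6239.
Equations: 126.0000·k + 22.0000·ln C = -32.6239;  22.0000·k + 5·ln C = -4.8338.
Slope k = (n·Σs·ln g − Σs·Σln g)/(n·Σ(s)² − (Σs)²) = (5·-32.6239 − 22.0000·-4.8338)/146.0000 = -0.38887; ln C = (Σln g − k·Σs)/n = 0.74428.

k = -0.3889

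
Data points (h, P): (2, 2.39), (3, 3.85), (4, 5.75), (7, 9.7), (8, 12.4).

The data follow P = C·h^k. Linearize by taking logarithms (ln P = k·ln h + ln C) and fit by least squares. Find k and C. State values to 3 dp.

k = 1.154, C = 1.093

Linearized form: ln P = k·ln h + ln C. From the 5 transformed points,
Over the data: Σln h = 7.2034, Σ(ln h)² = 11.7199, Σln P = 8.7584, Σln h·ln P = 14.1666.
Normal system: [[11.7199, 7.2034]; [7.2034, 5]]·[k, ln C]ᵀ = [14.1666, 8.7584]ᵀ.
Solving (det = 6.7102): k = 1.15388, ln C = 0.08931, so C = exp(0.08931) = 1.09341.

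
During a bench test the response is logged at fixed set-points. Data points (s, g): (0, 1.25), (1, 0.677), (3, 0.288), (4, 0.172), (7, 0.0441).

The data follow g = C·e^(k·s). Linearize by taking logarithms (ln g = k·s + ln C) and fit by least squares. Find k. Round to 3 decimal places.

Let Y = ln g. Fitting Y = k·s + ln C by least squares:
Sums: Σs = 15.0000, Σ(s)² = 75.0000, Σln g = -6.2933, Σs·ln g = -33.0146.
Normal system: [[75.0000, 15.0000]; [15.0000, 5]]·[k, ln C]ᵀ = [-33.0146, -6.2933]ᵀ.
Solving (det = 150.0000): k = -0.47116, ln C = 0.15481.

k = -0.471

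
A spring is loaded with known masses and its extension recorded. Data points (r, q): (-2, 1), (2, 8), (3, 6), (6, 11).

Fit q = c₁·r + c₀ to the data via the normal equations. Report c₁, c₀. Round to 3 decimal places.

Entries of MᵀM: Σr·r = 53, Σr = 9, Σ1 = 4.
And Σr·q = 98, Σq = 26.
Normal equations: [[53, 9]; [9, 4]]·[c₁, c₀]ᵀ = [98, 26]ᵀ.
Eliminating c₀: 4·(row 1) − 9·(row 2) gives 131·c₁ = 4·98 − 9·26 = 158, so c₁ = 158/131.
Then c₀ = (26 − 9·(158/131))/4 = 496/131.

c₁ = 1.206, c₀ = 3.786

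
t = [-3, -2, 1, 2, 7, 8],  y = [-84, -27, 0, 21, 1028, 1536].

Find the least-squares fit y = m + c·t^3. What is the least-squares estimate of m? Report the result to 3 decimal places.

m = -2.962

With design matrix X, XᵀX = [[6, 829]; [829, 380651]] and Xᵀy = [2474, 1141688]ᵀ.
Determinant 6·380651 − 829² = 1596665.
m = (2474·380651 − 829·1141688)/1596665 = -4728778/1596665; c = (6·1141688 − 829·2474)/1596665 = 4799182/1596665.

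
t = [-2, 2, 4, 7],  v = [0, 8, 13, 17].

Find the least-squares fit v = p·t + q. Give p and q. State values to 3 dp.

MᵀM·[p, q]ᵀ = Mᵀv reads: 73·p + 11·q = 187;  11·p + 4·q = 38.
Eliminating q: 4·(row 1) − 11·(row 2) gives 171·p = 4·187 − 11·38 = 330, so p = 110/57.
Then q = (38 − 11·(110/57))/4 = 239/57.

p = 1.930, q = 4.193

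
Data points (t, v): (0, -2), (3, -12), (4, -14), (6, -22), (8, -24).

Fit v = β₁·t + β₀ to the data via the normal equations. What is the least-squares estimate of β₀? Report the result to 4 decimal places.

With design matrix A, AᵀA = [[125, 21]; [21, 5]] and Aᵀv = [-416, -74]ᵀ.
Determinant 125·5 − 21² = 184.
β₁ = ((-416)·5 − 21·(-74))/184 = -263/92; β₀ = (125·(-74) − 21·(-416))/184 = -257/92.

β₀ = -2.7935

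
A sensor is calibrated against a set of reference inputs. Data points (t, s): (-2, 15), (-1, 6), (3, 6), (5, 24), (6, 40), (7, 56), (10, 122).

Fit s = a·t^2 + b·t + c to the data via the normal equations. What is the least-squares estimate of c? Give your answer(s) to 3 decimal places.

c = 2.250

Sums needed: Σt^2·t^2 = 14420, Σt^2·t = 1702, Σt^2 = 224, Σt·t = 224, Σt = 28, Σ1 = 7.
And Σt^2·s = 17104, Σt·s = 1954, Σs = 269.
So MᵀM·[a, b, c]ᵀ = Mᵀs: [[14420, 1702, 224]; [1702, 224, 28]; [224, 28, 7]]·[a, b, c]ᵀ = [17104, 1954, 269]ᵀ.
Solving the 3×3 system (Gaussian elimination) gives a = 60971/40647, b = -120130/40647, c = 213393/94843.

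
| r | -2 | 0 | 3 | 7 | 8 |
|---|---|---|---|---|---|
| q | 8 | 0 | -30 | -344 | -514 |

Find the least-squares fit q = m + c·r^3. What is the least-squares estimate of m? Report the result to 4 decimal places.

The normal equations are: 5·m + 874·c = -880;  874·m + 380586·c = -382034.
(Σ1 = 5, Σr^3 = 874, Σr^3·r^3 = 380586, Σq = -880, Σr^3·q = -382034.)
Determinant 5·380586 − 874² = 1139054.
m = ((-880)·380586 − 874·(-382034))/1139054 = -508982/569527; c = (5·(-382034) − 874·(-880))/1139054 = -570525/569527.

m = -0.8937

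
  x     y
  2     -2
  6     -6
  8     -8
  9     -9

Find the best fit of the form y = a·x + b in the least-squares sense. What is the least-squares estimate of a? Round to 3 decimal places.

a = -1.000

MᵀM·[a, b]ᵀ = Mᵀy reads: 185·a + 25·b = -185;  25·a + 4·b = -25.
Eliminating b: 4·(row 1) − 25·(row 2) gives 115·a = 4·(-185) − 25·(-25) = -115, so a = -1.
Then b = ((-25) − 25·(-1))/4 = 0.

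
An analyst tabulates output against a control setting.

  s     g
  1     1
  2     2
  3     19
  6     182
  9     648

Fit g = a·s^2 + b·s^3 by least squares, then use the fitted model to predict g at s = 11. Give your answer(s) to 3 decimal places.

Sums needed: Σs^2·s^2 = 7955, Σs^2·s^3 = 67101, Σs^3·s^3 = 578891.
For Xᵀg: Σs^2·g = 59220, Σs^3·g = 512234.
Normal equations: [[7955, 67101]; [67101, 578891]]·[a, b]ᵀ = [59220, 512234]ᵀ.
det = 7955·578891 − 67101² = 102533704.
a = (59220·578891 − 67101·512234)/102533704 = -44744307/51266852; b = (7955·512234 − 67101·59220)/102533704 = 50550125/51266852.
At s = 11: ĝ = (-44744307/51266852)·(121) + (50550125/51266852)·(1331) = 15467038807/12816713.

ĝ = 1206.787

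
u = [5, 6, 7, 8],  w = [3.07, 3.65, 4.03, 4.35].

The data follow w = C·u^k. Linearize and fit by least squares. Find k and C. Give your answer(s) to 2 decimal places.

With ln wᵢ as the transformed response and ln uᵢ as the regressor:
AᵀA = [[13.9113, 7.4265]; [7.4265, 4]], rhs = [9.8944, 5.2803]ᵀ  (here Σln u = 7.4265, Σ(ln u)² = 13.9113, Σln w = 5.2803, Σln u·ln w = 9.8944).
Δ = 13.9113·4 − (7.4265)² = 0.4917; k = (9.8944·4 − 7.4265·5.2803)/0.4917 = 0.73791, ln C = (13.9113·5.2803 − 7.4265·9.8944)/0.4917 = -0.04995, so C = exp(-0.04995) = 0.95128.

k = 0.74, C = 0.95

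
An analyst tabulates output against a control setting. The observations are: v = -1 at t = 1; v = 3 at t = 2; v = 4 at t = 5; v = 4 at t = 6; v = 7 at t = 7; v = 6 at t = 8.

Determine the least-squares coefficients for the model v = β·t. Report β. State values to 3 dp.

β = 0.816

Compute the Gram sums: Σt·t = 179.
Moment sums: Σt·v = 146.
So XᵀX·[β]ᵀ = Xᵀv: [[179]]·[β]ᵀ = [146]ᵀ.
Hence β = 146 / 179 ≈ 0.815642.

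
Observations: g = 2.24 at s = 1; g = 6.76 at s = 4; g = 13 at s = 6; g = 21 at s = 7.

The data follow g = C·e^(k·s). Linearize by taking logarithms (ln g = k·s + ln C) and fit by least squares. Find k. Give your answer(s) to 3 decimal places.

With ln gᵢ as the transformed response and sᵢ as the regressor:
Σs = 18.0000, Σ(s)² = 102.0000, Σln g = 8.3270, Σs·ln g = 45.1519.
Normal system: [[102.0000, 18.0000]; [18.0000, 4]]·[k, ln C]ᵀ = [45.1519, 8.3270]ᵀ.
Δ = 102.0000·4 − (18.0000)² = 84.0000; k = (45.1519·4 − 18.0000·8.3270)/84.0000 = 0.36574, ln C = (102.0000·8.3270 − 18.0000·45.1519)/84.0000 = 0.43591.

k = 0.366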